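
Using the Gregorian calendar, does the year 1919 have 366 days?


Gregorian leap year rule: divisible by 4, but not by 100, unless also by 400.
1919 is not divisible by 4 -> not a leap year

No


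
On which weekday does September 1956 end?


September 1956 has 30 days
Anchor: Jan 1, 1956. With p = 1956 - 1 = 1955: (p + p//4 - p//100 + p//400) mod 7 = (1955 + 488 - 19 + 4) mod 7 = 2428 mod 7 = 6 -> Sunday (Mon=0 ... Sun=6)
Days before September (Jan-Aug): 244; September 1 index = (6 + 244) mod 7 = 5 -> Saturday
Last day offset: 30 - 1 = 29 days
Weekday index = (5 + 29) mod 7 = 6

Sunday, September 30


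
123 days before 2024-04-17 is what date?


Start: 2024-04-17, subtract 123 days
Back 17 days from April 17 reaches March 31, 2024 -> 106 left
March 2024 has 31 days -> back to February 29, 2024 -> 75 left
February 2024 has 29 days -> back to January 31, 2024 -> 46 left
January 2024 has 31 days -> back to December 31, 2023 -> 15 left
December 2023: 31 - 15 = 16 -> lands on December 16

Result: 2023-12-16


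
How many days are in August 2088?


August 2088

31 days


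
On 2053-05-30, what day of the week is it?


Date: May 30, 2053
Anchor: Jan 1, 2053. With p = 2053 - 1 = 2052: (p + p//4 - p//100 + p//400) mod 7 = (2052 + 513 - 20 + 5) mod 7 = 2550 mod 7 = 2 -> Wednesday (Mon=0 ... Sun=6)
Days before May (Jan-Apr): 120; offset = 120 + 30 - 1 = 149
Weekday index = (2 + 149) mod 7 = 4

Day of the week: Friday


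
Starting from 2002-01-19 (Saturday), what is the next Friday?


Current: Saturday
Target: Friday
Days ahead: 6

Next Friday: 2002-01-25


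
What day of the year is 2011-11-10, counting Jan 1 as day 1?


Date: November 10, 2011
Days in months 1 through 10: 304
Plus 10 days in November

Day of year: 314


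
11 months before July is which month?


July is month 7
7 - 11 = -4; wrap: -4 + 12 = 8

August


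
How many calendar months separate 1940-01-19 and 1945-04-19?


From January 1940 to April 1945
5 years * 12 = 60 months, plus 3 months = 63

63 months


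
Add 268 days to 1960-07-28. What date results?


Start: 1960-07-28, add 268 days
July 1960 has 31 days: 31 - 28 = 3 days to July 31 -> 265 left
August 1960 has 31 days -> 234 left
September 1960 has 30 days -> 204 left
October 1960 has 31 days -> 173 left
November 1960 has 30 days -> 143 left
December 1960 has 31 days -> 112 left
January 1961 has 31 days -> 81 left
February 1961 has 28 days -> 53 left
March 1961 has 31 days -> 22 left
April 1961: 22 <= 30 -> lands on April 22

Result: 1961-04-22


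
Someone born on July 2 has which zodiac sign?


Date: July 2
Conventional tropical zodiac dates: Cancer from June 21 onward; Leo starts July 23
July 2 falls within the Cancer range

Cancer


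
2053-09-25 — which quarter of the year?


Month: September (month 9)
Q1: Jan-Mar, Q2: Apr-Jun, Q3: Jul-Sep, Q4: Oct-Dec

Q3


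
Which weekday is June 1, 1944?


Target: June 1, 1944
Anchor: Jan 1, 1944. With p = 1944 - 1 = 1943: (p + p//4 - p//100 + p//400) mod 7 = (1943 + 485 - 19 + 4) mod 7 = 2413 mod 7 = 5 -> Saturday (Mon=0 ... Sun=6)
Days before June (Jan-May): 152 days
Weekday index = (5 + 152) mod 7 = 3

Thursday


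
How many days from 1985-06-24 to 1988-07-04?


From 1985-06-24 to 1988-07-04
1985-06-24: days before June = 31 + 28 + 31 + 30 + 31 = 151 (1985 is not a leap year); day of year = 151 + 24 = 175
1988-07-04: days before July = 31 + 29 + 31 + 30 + 31 + 30 = 182 (1988 is a leap year); day of year = 182 + 4 = 186
Rest of 1985: 365 - 175 = 190
Full years 1986 (365), 1987 (365): 730
Total = 190 + 730 + 186 = 1106

1106 days


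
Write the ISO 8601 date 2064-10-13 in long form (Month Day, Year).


ISO 2064-10-13 parses as year=2064, month=10, day=13
Month 10 -> October

October 13, 2064


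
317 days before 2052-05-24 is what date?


Start: 2052-05-24, subtract 317 days
Back 24 days from May 24 reaches April 30, 2052 -> 293 left
April 2052 has 30 days -> back to March 31, 2052 -> 263 left
March 2052 has 31 days -> back to February 29, 2052 -> 232 left
February 2052 has 29 days -> back to January 31, 2052 -> 203 left
January 2052 has 31 days -> back to December 31, 2051 -> 172 left
December 2051 has 31 days -> back to November 30, 2051 -> 141 left
November 2051 has 30 days -> back to October 31, 2051 -> 111 left
October 2051 has 31 days -> back to September 30, 2051 -> 80 left
September 2051 has 30 days -> back to August 31, 2051 -> 50 left
August 2051 has 31 days -> back to July 31, 2051 -> 19 left
July 2051: 31 - 19 = 12 -> lands on July 12

Result: 2051-07-12


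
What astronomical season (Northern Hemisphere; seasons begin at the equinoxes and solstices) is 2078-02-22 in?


Date: February 22
Astronomical Winter (approx.; exact equinox/solstice day varies by year): December 21 to March 19
February 22 falls within the Winter window

Winter


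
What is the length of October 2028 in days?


October 2028

31 days


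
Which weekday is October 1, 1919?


Target: October 1, 1919
Anchor: Jan 1, 1919. With p = 1919 - 1 = 1918: (p + p//4 - p//100 + p//400) mod 7 = (1918 + 479 - 19 + 4) mod 7 = 2382 mod 7 = 2 -> Wednesday (Mon=0 ... Sun=6)
Days before October (Jan-Sep): 273 days
Weekday index = (2 + 273) mod 7 = 2

Wednesday


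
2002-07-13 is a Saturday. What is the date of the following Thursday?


Current: Saturday
Target: Thursday
Days ahead: 5

Next Thursday: 2002-07-18


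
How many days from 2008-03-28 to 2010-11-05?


From 2008-03-28 to 2010-11-05
2008-03-28: days before March = 31 + 29 = 60 (2008 is a leap year); day of year = 60 + 28 = 88
2010-11-05: days before November = 31 + 28 + 31 + 30 + 31 + 30 + 31 + 31 + 30 + 31 = 304 (2010 is not a leap year); day of year = 304 + 5 = 309
Rest of 2008: 366 - 88 = 278
Full years 2009 (365): 365
Total = 278 + 365 + 309 = 952

952 days


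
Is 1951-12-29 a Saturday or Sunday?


Anchor: Jan 1, 1951. With p = 1951 - 1 = 1950: (p + p//4 - p//100 + p//400) mod 7 = (1950 + 487 - 19 + 4) mod 7 = 2422 mod 7 = 0 -> Monday (Mon=0 ... Sun=6)
Day of year: 363; offset = 362
Weekday index = (0 + 362) mod 7 = 5 -> Saturday
Weekend days: Saturday, Sunday

Yes


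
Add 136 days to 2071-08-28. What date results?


Start: 2071-08-28, add 136 days
August 2071 has 31 days: 31 - 28 = 3 days to August 31 -> 133 left
September 2071 has 30 days -> 103 left
October 2071 has 31 days -> 72 left
November 2071 has 30 days -> 42 left
December 2071 has 31 days -> 11 left
January 2072: 11 <= 31 -> lands on January 11

Result: 2072-01-11


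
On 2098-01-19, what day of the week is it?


Date: January 19, 2098
Anchor: Jan 1, 2098. With p = 2098 - 1 = 2097: (p + p//4 - p//100 + p//400) mod 7 = (2097 + 524 - 20 + 5) mod 7 = 2606 mod 7 = 2 -> Wednesday (Mon=0 ... Sun=6)
Days into year = 19 - 1 = 18
Weekday index = (2 + 18) mod 7 = 6

Day of the week: Sunday


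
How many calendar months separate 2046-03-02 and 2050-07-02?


From March 2046 to July 2050
4 years * 12 = 48 months, plus 4 months = 52

52 months


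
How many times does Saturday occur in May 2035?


May 2035 has 31 days
Anchor: Jan 1, 2035. With p = 2035 - 1 = 2034: (p + p//4 - p//100 + p//400) mod 7 = (2034 + 508 - 20 + 5) mod 7 = 2527 mod 7 = 0 -> Monday (Mon=0 ... Sun=6)
Days before May (Jan-Apr): 120; May 1 index = (0 + 120) mod 7 = 1 -> Tuesday
First Saturday is May 5
Saturdays: 5, 12, 19, 26

4 Saturdays


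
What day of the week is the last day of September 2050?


September 2050 has 30 days
Anchor: Jan 1, 2050. With p = 2050 - 1 = 2049: (p + p//4 - p//100 + p//400) mod 7 = (2049 + 512 - 20 + 5) mod 7 = 2546 mod 7 = 5 -> Saturday (Mon=0 ... Sun=6)
Days before September (Jan-Aug): 243; September 1 index = (5 + 243) mod 7 = 3 -> Thursday
Last day offset: 30 - 1 = 29 days
Weekday index = (3 + 29) mod 7 = 4

Friday, September 30


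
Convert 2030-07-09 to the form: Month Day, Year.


ISO 2030-07-09 parses as year=2030, month=07, day=09
Month 7 -> July

July 9, 2030


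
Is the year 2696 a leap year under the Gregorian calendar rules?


Gregorian leap year rule: divisible by 4, but not by 100, unless also by 400.
2696 is divisible by 4 but not 100 -> leap year

Yes


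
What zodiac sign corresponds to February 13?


Date: February 13
Conventional tropical zodiac dates: Aquarius from January 20 onward; Pisces starts February 19
February 13 falls within the Aquarius range

Aquarius


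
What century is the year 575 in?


Century = (year - 1) // 100 + 1
= (575 - 1) // 100 + 1
= 574 // 100 + 1
= 5 + 1

6th century


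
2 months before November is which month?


November is month 11
11 - 2 = 9

September


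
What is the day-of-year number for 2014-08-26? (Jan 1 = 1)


Date: August 26, 2014
Days in months 1 through 7: 212
Plus 26 days in August

Day of year: 238


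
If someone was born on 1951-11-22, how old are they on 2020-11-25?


Birth: 1951-11-22
Reference: 2020-11-25
Year difference: 2020 - 1951 = 69

69 years old


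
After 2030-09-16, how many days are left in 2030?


Day of year: 259 of 365
Remaining = 365 - 259

106 days


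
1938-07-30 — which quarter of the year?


Month: July (month 7)
Q1: Jan-Mar, Q2: Apr-Jun, Q3: Jul-Sep, Q4: Oct-Dec

Q3


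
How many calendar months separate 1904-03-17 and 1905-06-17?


From March 1904 to June 1905
1 year * 12 = 12 months, plus 3 months = 15

15 months


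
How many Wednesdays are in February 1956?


February 1956 has 29 days
Anchor: Jan 1, 1956. With p = 1956 - 1 = 1955: (p + p//4 - p//100 + p//400) mod 7 = (1955 + 488 - 19 + 4) mod 7 = 2428 mod 7 = 6 -> Sunday (Mon=0 ... Sun=6)
Days before February (Jan): 31; February 1 index = (6 + 31) mod 7 = 2 -> Wednesday
First Wednesday is February 1
Wednesdays: 1, 8, 15, 22, 29

5 Wednesdays


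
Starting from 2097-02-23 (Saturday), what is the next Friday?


Current: Saturday
Target: Friday
Days ahead: 6

Next Friday: 2097-03-01


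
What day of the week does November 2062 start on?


Target: November 1, 2062
Anchor: Jan 1, 2062. With p = 2062 - 1 = 2061: (p + p//4 - p//100 + p//400) mod 7 = (2061 + 515 - 20 + 5) mod 7 = 2561 mod 7 = 6 -> Sunday (Mon=0 ... Sun=6)
Days before November (Jan-Oct): 304 days
Weekday index = (6 + 304) mod 7 = 2

Wednesday


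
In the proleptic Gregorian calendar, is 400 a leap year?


Gregorian leap year rule: divisible by 4, but not by 100, unless also by 400.
400 is divisible by 400 -> leap year

Yes


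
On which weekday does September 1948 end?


September 1948 has 30 days
Anchor: Jan 1, 1948. With p = 1948 - 1 = 1947: (p + p//4 - p//100 + p//400) mod 7 = (1947 + 486 - 19 + 4) mod 7 = 2418 mod 7 = 3 -> Thursday (Mon=0 ... Sun=6)
Days before September (Jan-Aug): 244; September 1 index = (3 + 244) mod 7 = 2 -> Wednesday
Last day offset: 30 - 1 = 29 days
Weekday index = (2 + 29) mod 7 = 3

Thursday, September 30


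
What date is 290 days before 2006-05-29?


Start: 2006-05-29, subtract 290 days
Back 29 days from May 29 reaches April 30, 2006 -> 261 left
April 2006 has 30 days -> back to March 31, 2006 -> 231 left
March 2006 has 31 days -> back to February 28, 2006 -> 200 left
February 2006 has 28 days -> back to January 31, 2006 -> 172 left
January 2006 has 31 days -> back to December 31, 2005 -> 141 left
December 2005 has 31 days -> back to November 30, 2005 -> 110 left
November 2005 has 30 days -> back to October 31, 2005 -> 80 left
October 2005 has 31 days -> back to September 30, 2005 -> 49 left
September 2005 has 30 days -> back to August 31, 2005 -> 19 left
August 2005: 31 - 19 = 12 -> lands on August 12

Result: 2005-08-12


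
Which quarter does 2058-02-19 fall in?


Month: February (month 2)
Q1: Jan-Mar, Q2: Apr-Jun, Q3: Jul-Sep, Q4: Oct-Dec

Q1


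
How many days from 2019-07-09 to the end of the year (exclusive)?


Day of year: 190 of 365
Remaining = 365 - 190

175 days


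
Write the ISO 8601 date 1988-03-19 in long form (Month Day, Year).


ISO 1988-03-19 parses as year=1988, month=03, day=19
Month 3 -> March

March 19, 1988


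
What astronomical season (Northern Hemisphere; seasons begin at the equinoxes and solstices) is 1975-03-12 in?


Date: March 12
Astronomical Winter (approx.; exact equinox/solstice day varies by year): December 21 to March 19
March 12 falls within the Winter window

Winter


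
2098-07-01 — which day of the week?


Date: July 1, 2098
Anchor: Jan 1, 2098. With p = 2098 - 1 = 2097: (p + p//4 - p//100 + p//400) mod 7 = (2097 + 524 - 20 + 5) mod 7 = 2606 mod 7 = 2 -> Wednesday (Mon=0 ... Sun=6)
Days before July (Jan-Jun): 181; offset = 181 + 1 - 1 = 181
Weekday index = (2 + 181) mod 7 = 1

Day of the week: Tuesday


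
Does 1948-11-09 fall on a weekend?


Anchor: Jan 1, 1948. With p = 1948 - 1 = 1947: (p + p//4 - p//100 + p//400) mod 7 = (1947 + 486 - 19 + 4) mod 7 = 2418 mod 7 = 3 -> Thursday (Mon=0 ... Sun=6)
Day of year: 314; offset = 313
Weekday index = (3 + 313) mod 7 = 1 -> Tuesday
Weekend days: Saturday, Sunday

No


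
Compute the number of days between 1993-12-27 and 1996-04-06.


From 1993-12-27 to 1996-04-06
1993-12-27: days before December = 31 + 28 + 31 + 30 + 31 + 30 + 31 + 31 + 30 + 31 + 30 = 334 (1993 is not a leap year); day of year = 334 + 27 = 361
1996-04-06: days before April = 31 + 29 + 31 = 91 (1996 is a leap year); day of year = 91 + 6 = 97
Rest of 1993: 365 - 361 = 4
Full years 1994 (365), 1995 (365): 730
Total = 4 + 730 + 97 = 831

831 days


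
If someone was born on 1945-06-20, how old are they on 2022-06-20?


Birth: 1945-06-20
Reference: 2022-06-20
Year difference: 2022 - 1945 = 77

77 years old


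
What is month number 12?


Month 12 of 12

December


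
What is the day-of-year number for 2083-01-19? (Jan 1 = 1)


Date: January 19, 2083
No months before January
Plus 19 days in January

Day of year: 19


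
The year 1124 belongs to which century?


Century = (year - 1) // 100 + 1
= (1124 - 1) // 100 + 1
= 1123 // 100 + 1
= 11 + 1

12th century


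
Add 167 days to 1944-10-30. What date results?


Start: 1944-10-30, add 167 days
October 1944 has 31 days: 31 - 30 = 1 day to October 31 -> 166 left
November 1944 has 30 days -> 136 left
December 1944 has 31 days -> 105 left
January 1945 has 31 days -> 74 left
February 1945 has 28 days -> 46 left
March 1945 has 31 days -> 15 left
April 1945: 15 <= 30 -> lands on April 15

Result: 1945-04-15


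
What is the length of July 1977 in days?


July 1977

31 days


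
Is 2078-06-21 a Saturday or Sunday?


Anchor: Jan 1, 2078. With p = 2078 - 1 = 2077: (p + p//4 - p//100 + p//400) mod 7 = (2077 + 519 - 20 + 5) mod 7 = 2581 mod 7 = 5 -> Saturday (Mon=0 ... Sun=6)
Day of year: 172; offset = 171
Weekday index = (5 + 171) mod 7 = 1 -> Tuesday
Weekend days: Saturday, Sunday

No


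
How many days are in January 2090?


January 2090

31 days


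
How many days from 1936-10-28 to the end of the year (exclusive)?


Day of year: 302 of 366
Remaining = 366 - 302

64 days


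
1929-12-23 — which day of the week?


Date: December 23, 1929
Anchor: Jan 1, 1929. With p = 1929 - 1 = 1928: (p + p//4 - p//100 + p//400) mod 7 = (1928 + 482 - 19 + 4) mod 7 = 2395 mod 7 = 1 -> Tuesday (Mon=0 ... Sun=6)
Days before December (Jan-Nov): 334; offset = 334 + 23 - 1 = 356
Weekday index = (1 + 356) mod 7 = 0

Day of the week: Monday


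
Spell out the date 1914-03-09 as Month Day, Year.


ISO 1914-03-09 parses as year=1914, month=03, day=09
Month 3 -> March

March 9, 1914


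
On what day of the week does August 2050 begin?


Target: August 1, 2050
Anchor: Jan 1, 2050. With p = 2050 - 1 = 2049: (p + p//4 - p//100 + p//400) mod 7 = (2049 + 512 - 20 + 5) mod 7 = 2546 mod 7 = 5 -> Saturday (Mon=0 ... Sun=6)
Days before August (Jan-Jul): 212 days
Weekday index = (5 + 212) mod 7 = 0

Monday


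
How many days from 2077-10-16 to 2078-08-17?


From 2077-10-16 to 2078-08-17
2077-10-16: days before October = 31 + 28 + 31 + 30 + 31 + 30 + 31 + 31 + 30 = 273 (2077 is not a leap year); day of year = 273 + 16 = 289
2078-08-17: days before August = 31 + 28 + 31 + 30 + 31 + 30 + 31 = 212 (2078 is not a leap year); day of year = 212 + 17 = 229
Rest of 2077: 365 - 289 = 76
Total = 76 + 229 = 305

305 days


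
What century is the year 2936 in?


Century = (year - 1) // 100 + 1
= (2936 - 1) // 100 + 1
= 2935 // 100 + 1
= 29 + 1

30th century


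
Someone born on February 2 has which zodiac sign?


Date: February 2
Conventional tropical zodiac dates: Aquarius from January 20 onward; Pisces starts February 19
February 2 falls within the Aquarius range

Aquarius


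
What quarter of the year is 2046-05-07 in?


Month: May (month 5)
Q1: Jan-Mar, Q2: Apr-Jun, Q3: Jul-Sep, Q4: Oct-Dec

Q2


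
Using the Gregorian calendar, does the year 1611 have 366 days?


Gregorian leap year rule: divisible by 4, but not by 100, unless also by 400.
1611 is not divisible by 4 -> not a leap year

No


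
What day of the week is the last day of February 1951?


February 1951 has 28 days
Anchor: Jan 1, 1951. With p = 1951 - 1 = 1950: (p + p//4 - p//100 + p//400) mod 7 = (1950 + 487 - 19 + 4) mod 7 = 2422 mod 7 = 0 -> Monday (Mon=0 ... Sun=6)
Days before February (Jan): 31; February 1 index = (0 + 31) mod 7 = 3 -> Thursday
Last day offset: 28 - 1 = 27 days
Weekday index = (3 + 27) mod 7 = 2

Wednesday, February 28


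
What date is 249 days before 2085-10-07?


Start: 2085-10-07, subtract 249 days
Back 7 days from October 7 reaches September 30, 2085 -> 242 left
September 2085 has 30 days -> back to August 31, 2085 -> 212 left
August 2085 has 31 days -> back to July 31, 2085 -> 181 left
July 2085 has 31 days -> back to June 30, 2085 -> 150 left
June 2085 has 30 days -> back to May 31, 2085 -> 120 left
May 2085 has 31 days -> back to April 30, 2085 -> 89 left
April 2085 has 30 days -> back to March 31, 2085 -> 59 left
March 2085 has 31 days -> back to February 28, 2085 -> 28 left
February 2085 has 28 days -> back to January 31, 2085 -> 0 left
January 2085: 31 - 0 = 31 -> lands on January 31

Result: 2085-01-31


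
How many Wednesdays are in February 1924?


February 1924 has 29 days
Anchor: Jan 1, 1924. With p = 1924 - 1 = 1923: (p + p//4 - p//100 + p//400) mod 7 = (1923 + 480 - 19 + 4) mod 7 = 2388 mod 7 = 1 -> Tuesday (Mon=0 ... Sun=6)
Days before February (Jan): 31; February 1 index = (1 + 31) mod 7 = 4 -> Friday
First Wednesday is February 6
Wednesdays: 6, 13, 20, 27

4 Wednesdays


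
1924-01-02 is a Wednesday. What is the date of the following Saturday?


Current: Wednesday
Target: Saturday
Days ahead: 3

Next Saturday: 1924-01-05


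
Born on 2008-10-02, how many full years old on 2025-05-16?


Birth: 2008-10-02
Reference: 2025-05-16
Year difference: 2025 - 2008 = 17
Birthday not yet reached in 2025, subtract 1

16 years old


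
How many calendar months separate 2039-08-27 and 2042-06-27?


From August 2039 to June 2042
3 years * 12 = 36 months, minus 2 months = 34

34 months


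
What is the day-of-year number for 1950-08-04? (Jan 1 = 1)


Date: August 4, 1950
Days in months 1 through 7: 212
Plus 4 days in August

Day of year: 216


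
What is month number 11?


Month 11 of 12

November


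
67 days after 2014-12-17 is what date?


Start: 2014-12-17, add 67 days
December 2014 has 31 days: 31 - 17 = 14 days to December 31 -> 53 left
January 2015 has 31 days -> 22 left
February 2015: 22 <= 28 -> lands on February 22

Result: 2015-02-22


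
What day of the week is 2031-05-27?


Date: May 27, 2031
Anchor: Jan 1, 2031. With p = 2031 - 1 = 2030: (p + p//4 - p//100 + p//400) mod 7 = (2030 + 507 - 20 + 5) mod 7 = 2522 mod 7 = 2 -> Wednesday (Mon=0 ... Sun=6)
Days before May (Jan-Apr): 120; offset = 120 + 27 - 1 = 146
Weekday index = (2 + 146) mod 7 = 1

Day of the week: Tuesday


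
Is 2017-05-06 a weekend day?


Anchor: Jan 1, 2017. With p = 2017 - 1 = 2016: (p + p//4 - p//100 + p//400) mod 7 = (2016 + 504 - 20 + 5) mod 7 = 2505 mod 7 = 6 -> Sunday (Mon=0 ... Sun=6)
Day of year: 126; offset = 125
Weekday index = (6 + 125) mod 7 = 5 -> Saturday
Weekend days: Saturday, Sunday

Yes


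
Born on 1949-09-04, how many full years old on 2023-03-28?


Birth: 1949-09-04
Reference: 2023-03-28
Year difference: 2023 - 1949 = 74
Birthday not yet reached in 2023, subtract 1

73 years old


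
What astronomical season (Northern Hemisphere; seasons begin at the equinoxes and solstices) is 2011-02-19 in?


Date: February 19
Astronomical Winter (approx.; exact equinox/solstice day varies by year): December 21 to March 19
February 19 falls within the Winter window

Winter


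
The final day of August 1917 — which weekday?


August 1917 has 31 days
Anchor: Jan 1, 1917. With p = 1917 - 1 = 1916: (p + p//4 - p//100 + p//400) mod 7 = (1916 + 479 - 19 + 4) mod 7 = 2380 mod 7 = 0 -> Monday (Mon=0 ... Sun=6)
Days before August (Jan-Jul): 212; August 1 index = (0 + 212) mod 7 = 2 -> Wednesday
Last day offset: 31 - 1 = 30 days
Weekday index = (2 + 30) mod 7 = 4

Friday, August 31


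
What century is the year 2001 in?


Century = (year - 1) // 100 + 1
= (2001 - 1) // 100 + 1
= 2000 // 100 + 1
= 20 + 1

21st century


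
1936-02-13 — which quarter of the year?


Month: February (month 2)
Q1: Jan-Mar, Q2: Apr-Jun, Q3: Jul-Sep, Q4: Oct-Dec

Q1


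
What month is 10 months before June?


June is month 6
6 - 10 = -4; wrap: -4 + 12 = 8

August


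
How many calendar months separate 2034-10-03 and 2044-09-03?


From October 2034 to September 2044
10 years * 12 = 120 months, minus 1 month = 119

119 months


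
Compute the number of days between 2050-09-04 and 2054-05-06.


From 2050-09-04 to 2054-05-06
2050-09-04: days before September = 31 + 28 + 31 + 30 + 31 + 30 + 31 + 31 = 243 (2050 is not a leap year); day of year = 243 + 4 = 247
2054-05-06: days before May = 31 + 28 + 31 + 30 = 120 (2054 is not a leap year); day of year = 120 + 6 = 126
Rest of 2050: 365 - 247 = 118
Full years 2051 (365), 2052 (366), 2053 (365): 1096
Total = 118 + 1096 + 126 = 1340

1340 days


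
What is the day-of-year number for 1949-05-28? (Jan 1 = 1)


Date: May 28, 1949
Days in months 1 through 4: 120
Plus 28 days in May

Day of year: 148


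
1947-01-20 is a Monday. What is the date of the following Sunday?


Current: Monday
Target: Sunday
Days ahead: 6

Next Sunday: 1947-01-26


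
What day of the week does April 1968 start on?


Target: April 1, 1968
Anchor: Jan 1, 1968. With p = 1968 - 1 = 1967: (p + p//4 - p//100 + p//400) mod 7 = (1967 + 491 - 19 + 4) mod 7 = 2443 mod 7 = 0 -> Monday (Mon=0 ... Sun=6)
Days before April (Jan-Mar): 91 days
Weekday index = (0 + 91) mod 7 = 0

Monday


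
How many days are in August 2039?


August 2039

31 days


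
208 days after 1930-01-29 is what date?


Start: 1930-01-29, add 208 days
January 1930 has 31 days: 31 - 29 = 2 days to January 31 -> 206 left
February 1930 has 28 days -> 178 left
March 1930 has 31 days -> 147 left
April 1930 has 30 days -> 117 left
May 1930 has 31 days -> 86 left
June 1930 has 30 days -> 56 left
July 1930 has 31 days -> 25 left
August 1930: 25 <= 31 -> lands on August 25

Result: 1930-08-25


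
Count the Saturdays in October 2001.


October 2001 has 31 days
Anchor: Jan 1, 2001. With p = 2001 - 1 = 2000: (p + p//4 - p//100 + p//400) mod 7 = (2000 + 500 - 20 + 5) mod 7 = 2485 mod 7 = 0 -> Monday (Mon=0 ... Sun=6)
Days before October (Jan-Sep): 273; October 1 index = (0 + 273) mod 7 = 0 -> Monday
First Saturday is October 6
Saturdays: 6, 13, 20, 27

4 Saturdays


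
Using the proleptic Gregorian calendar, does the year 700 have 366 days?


Gregorian leap year rule: divisible by 4, but not by 100, unless also by 400.
700 is divisible by 100 but not 400 -> not a leap year

No


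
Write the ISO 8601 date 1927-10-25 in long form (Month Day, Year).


ISO 1927-10-25 parses as year=1927, month=10, day=25
Month 10 -> October

October 25, 1927


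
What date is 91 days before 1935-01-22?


Start: 1935-01-22, subtract 91 days
Back 22 days from January 22 reaches December 31, 1934 -> 69 left
December 1934 has 31 days -> back to November 30, 1934 -> 38 left
November 1934 has 30 days -> back to October 31, 1934 -> 8 left
October 1934: 31 - 8 = 23 -> lands on October 23

Result: 1934-10-23


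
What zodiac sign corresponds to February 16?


Date: February 16
Conventional tropical zodiac dates: Aquarius from January 20 onward; Pisces starts February 19
February 16 falls within the Aquarius range

Aquarius


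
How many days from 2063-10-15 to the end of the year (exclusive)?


Day of year: 288 of 365
Remaining = 365 - 288

77 days


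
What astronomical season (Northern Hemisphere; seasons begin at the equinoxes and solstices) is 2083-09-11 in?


Date: September 11
Astronomical Summer (approx.; exact equinox/solstice day varies by year): June 21 to September 21
September 11 falls within the Summer window

Summer


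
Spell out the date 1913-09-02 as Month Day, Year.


ISO 1913-09-02 parses as year=1913, month=09, day=02
Month 9 -> September

September 2, 1913


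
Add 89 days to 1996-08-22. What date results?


Start: 1996-08-22, add 89 days
August 1996 has 31 days: 31 - 22 = 9 days to August 31 -> 80 left
September 1996 has 30 days -> 50 left
October 1996 has 31 days -> 19 left
November 1996: 19 <= 30 -> lands on November 19

Result: 1996-11-19


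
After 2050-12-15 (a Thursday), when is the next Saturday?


Current: Thursday
Target: Saturday
Days ahead: 2

Next Saturday: 2050-12-17


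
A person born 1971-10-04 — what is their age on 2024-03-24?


Birth: 1971-10-04
Reference: 2024-03-24
Year difference: 2024 - 1971 = 53
Birthday not yet reached in 2024, subtract 1

52 years old


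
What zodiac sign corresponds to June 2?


Date: June 2
Conventional tropical zodiac dates: Gemini from May 21 onward; Cancer starts June 21
June 2 falls within the Gemini range

Gemini


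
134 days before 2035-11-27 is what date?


Start: 2035-11-27, subtract 134 days
Back 27 days from November 27 reaches October 31, 2035 -> 107 left
October 2035 has 31 days -> back to September 30, 2035 -> 76 left
September 2035 has 30 days -> back to August 31, 2035 -> 46 left
August 2035 has 31 days -> back to July 31, 2035 -> 15 left
July 2035: 31 - 15 = 16 -> lands on July 16

Result: 2035-07-16


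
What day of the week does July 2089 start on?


Target: July 1, 2089
Anchor: Jan 1, 2089. With p = 2089 - 1 = 2088: (p + p//4 - p//100 + p//400) mod 7 = (2088 + 522 - 20 + 5) mod 7 = 2595 mod 7 = 5 -> Saturday (Mon=0 ... Sun=6)
Days before July (Jan-Jun): 181 days
Weekday index = (5 + 181) mod 7 = 4

Friday


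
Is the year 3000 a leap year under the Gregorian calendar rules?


Gregorian leap year rule: divisible by 4, but not by 100, unless also by 400.
3000 is divisible by 100 but not 400 -> not a leap year

No


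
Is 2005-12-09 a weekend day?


Anchor: Jan 1, 2005. With p = 2005 - 1 = 2004: (p + p//4 - p//100 + p//400) mod 7 = (2004 + 501 - 20 + 5) mod 7 = 2490 mod 7 = 5 -> Saturday (Mon=0 ... Sun=6)
Day of year: 343; offset = 342
Weekday index = (5 + 342) mod 7 = 4 -> Friday
Weekend days: Saturday, Sunday

No


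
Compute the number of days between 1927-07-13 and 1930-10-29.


From 1927-07-13 to 1930-10-29
1927-07-13: days before July = 31 + 28 + 31 + 30 + 31 + 30 = 181 (1927 is not a leap year); day of year = 181 + 13 = 194
1930-10-29: days before October = 31 + 28 + 31 + 30 + 31 + 30 + 31 + 31 + 30 = 273 (1930 is not a leap year); day of year = 273 + 29 = 302
Rest of 1927: 365 - 194 = 171
Full years 1928 (366), 1929 (365): 731
Total = 171 + 731 + 302 = 1204

1204 days


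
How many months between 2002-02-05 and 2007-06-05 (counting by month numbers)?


From February 2002 to June 2007
5 years * 12 = 60 months, plus 4 months = 64

64 months


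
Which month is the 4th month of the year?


Month 4 of 12

April


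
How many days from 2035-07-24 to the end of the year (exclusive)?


Day of year: 205 of 365
Remaining = 365 - 205

160 days


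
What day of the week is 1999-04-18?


Date: April 18, 1999
Anchor: Jan 1, 1999. With p = 1999 - 1 = 1998: (p + p//4 - p//100 + p//400) mod 7 = (1998 + 499 - 19 + 4) mod 7 = 2482 mod 7 = 4 -> Friday (Mon=0 ... Sun=6)
Days before April (Jan-Mar): 90; offset = 90 + 18 - 1 = 107
Weekday index = (4 + 107) mod 7 = 6

Day of the week: Sunday


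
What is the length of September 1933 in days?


September 1933

30 days


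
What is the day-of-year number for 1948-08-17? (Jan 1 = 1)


Date: August 17, 1948
Days in months 1 through 7: 213
Plus 17 days in August

Day of year: 230


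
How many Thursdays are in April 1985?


April 1985 has 30 days
Anchor: Jan 1, 1985. With p = 1985 - 1 = 1984: (p + p//4 - p//100 + p//400) mod 7 = (1984 + 496 - 19 + 4) mod 7 = 2465 mod 7 = 1 -> Tuesday (Mon=0 ... Sun=6)
Days before April (Jan-Mar): 90; April 1 index = (1 + 90) mod 7 = 0 -> Monday
First Thursday is April 4
Thursdays: 4, 11, 18, 25

4 Thursdays


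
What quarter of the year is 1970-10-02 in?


Month: October (month 10)
Q1: Jan-Mar, Q2: Apr-Jun, Q3: Jul-Sep, Q4: Oct-Dec

Q4


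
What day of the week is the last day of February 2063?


February 2063 has 28 days
Anchor: Jan 1, 2063. With p = 2063 - 1 = 2062: (p + p//4 - p//100 + p//400) mod 7 = (2062 + 515 - 20 + 5) mod 7 = 2562 mod 7 = 0 -> Monday (Mon=0 ... Sun=6)
Days before February (Jan): 31; February 1 index = (0 + 31) mod 7 = 3 -> Thursday
Last day offset: 28 - 1 = 27 days
Weekday index = (3 + 27) mod 7 = 2

Wednesday, February 28


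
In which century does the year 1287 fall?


Century = (year - 1) // 100 + 1
= (1287 - 1) // 100 + 1
= 1286 // 100 + 1
= 12 + 1

13th century


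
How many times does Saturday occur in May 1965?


May 1965 has 31 days
Anchor: Jan 1, 1965. With p = 1965 - 1 = 1964: (p + p//4 - p//100 + p//400) mod 7 = (1964 + 491 - 19 + 4) mod 7 = 2440 mod 7 = 4 -> Friday (Mon=0 ... Sun=6)
Days before May (Jan-Apr): 120; May 1 index = (4 + 120) mod 7 = 5 -> Saturday
First Saturday is May 1
Saturdays: 1, 8, 15, 22, 29

5 Saturdays


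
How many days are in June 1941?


June 1941

30 days


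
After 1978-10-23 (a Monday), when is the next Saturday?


Current: Monday
Target: Saturday
Days ahead: 5

Next Saturday: 1978-10-28


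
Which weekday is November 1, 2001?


Target: November 1, 2001
Anchor: Jan 1, 2001. With p = 2001 - 1 = 2000: (p + p//4 - p//100 + p//400) mod 7 = (2000 + 500 - 20 + 5) mod 7 = 2485 mod 7 = 0 -> Monday (Mon=0 ... Sun=6)
Days before November (Jan-Oct): 304 days
Weekday index = (0 + 304) mod 7 = 3

Thursday


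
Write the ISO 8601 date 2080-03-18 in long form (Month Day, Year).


ISO 2080-03-18 parses as year=2080, month=03, day=18
Month 3 -> March

March 18, 2080


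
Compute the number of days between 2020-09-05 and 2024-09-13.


From 2020-09-05 to 2024-09-13
2020-09-05: days before September = 31 + 29 + 31 + 30 + 31 + 30 + 31 + 31 = 244 (2020 is a leap year); day of year = 244 + 5 = 249
2024-09-13: days before September = 31 + 29 + 31 + 30 + 31 + 30 + 31 + 31 = 244 (2024 is a leap year); day of year = 244 + 13 = 257
Rest of 2020: 366 - 249 = 117
Full years 2021 (365), 2022 (365), 2023 (365): 1095
Total = 117 + 1095 + 257 = 1469

1469 days


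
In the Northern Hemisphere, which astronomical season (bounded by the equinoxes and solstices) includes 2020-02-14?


Date: February 14
Astronomical Winter (approx.; exact equinox/solstice day varies by year): December 21 to March 19
February 14 falls within the Winter window

Winter


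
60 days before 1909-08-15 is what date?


Start: 1909-08-15, subtract 60 days
Back 15 days from August 15 reaches July 31, 1909 -> 45 left
July 1909 has 31 days -> back to June 30, 1909 -> 14 left
June 1909: 30 - 14 = 16 -> lands on June 16

Result: 1909-06-16


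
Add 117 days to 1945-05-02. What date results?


Start: 1945-05-02, add 117 days
May 1945 has 31 days: 31 - 2 = 29 days to May 31 -> 88 left
June 1945 has 30 days -> 58 left
July 1945 has 31 days -> 27 left
August 1945: 27 <= 31 -> lands on August 27

Result: 1945-08-27


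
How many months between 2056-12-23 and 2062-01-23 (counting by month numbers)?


From December 2056 to January 2062
6 years * 12 = 72 months, minus 11 months = 61

61 months


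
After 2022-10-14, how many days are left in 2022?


Day of year: 287 of 365
Remaining = 365 - 287

78 days


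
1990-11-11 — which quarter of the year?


Month: November (month 11)
Q1: Jan-Mar, Q2: Apr-Jun, Q3: Jul-Sep, Q4: Oct-Dec

Q4


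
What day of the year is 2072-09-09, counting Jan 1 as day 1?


Date: September 9, 2072
Days in months 1 through 8: 244
Plus 9 days in September

Day of year: 253


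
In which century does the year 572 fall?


Century = (year - 1) // 100 + 1
= (572 - 1) // 100 + 1
= 571 // 100 + 1
= 5 + 1

6th century


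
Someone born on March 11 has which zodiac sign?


Date: March 11
Conventional tropical zodiac dates: Pisces from February 19 onward; Aries starts March 21
March 11 falls within the Pisces range

Pisces


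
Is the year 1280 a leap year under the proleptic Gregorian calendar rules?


Gregorian leap year rule: divisible by 4, but not by 100, unless also by 400.
1280 is divisible by 4 but not 100 -> leap year

Yes


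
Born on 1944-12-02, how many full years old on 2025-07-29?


Birth: 1944-12-02
Reference: 2025-07-29
Year difference: 2025 - 1944 = 81
Birthday not yet reached in 2025, subtract 1

80 years old


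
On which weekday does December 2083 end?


December 2083 has 31 days
Anchor: Jan 1, 2083. With p = 2083 - 1 = 2082: (p + p//4 - p//100 + p//400) mod 7 = (2082 + 520 - 20 + 5) mod 7 = 2587 mod 7 = 4 -> Friday (Mon=0 ... Sun=6)
Days before December (Jan-Nov): 334; December 1 index = (4 + 334) mod 7 = 2 -> Wednesday
Last day offset: 31 - 1 = 30 days
Weekday index = (2 + 30) mod 7 = 4

Friday, December 31


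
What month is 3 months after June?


June is month 6
6 + 3 = 9

September


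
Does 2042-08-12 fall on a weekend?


Anchor: Jan 1, 2042. With p = 2042 - 1 = 2041: (p + p//4 - p//100 + p//400) mod 7 = (2041 + 510 - 20 + 5) mod 7 = 2536 mod 7 = 2 -> Wednesday (Mon=0 ... Sun=6)
Day of year: 224; offset = 223
Weekday index = (2 + 223) mod 7 = 1 -> Tuesday
Weekend days: Saturday, Sunday

No


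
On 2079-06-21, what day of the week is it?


Date: June 21, 2079
Anchor: Jan 1, 2079. With p = 2079 - 1 = 2078: (p + p//4 - p//100 + p//400) mod 7 = (2078 + 519 - 20 + 5) mod 7 = 2582 mod 7 = 6 -> Sunday (Mon=0 ... Sun=6)
Days before June (Jan-May): 151; offset = 151 + 21 - 1 = 171
Weekday index = (6 + 171) mod 7 = 2

Day of the week: Wednesday


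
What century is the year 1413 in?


Century = (year - 1) // 100 + 1
= (1413 - 1) // 100 + 1
= 1412 // 100 + 1
= 14 + 1

15th century


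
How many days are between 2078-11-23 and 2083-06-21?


From 2078-11-23 to 2083-06-21
2078-11-23: days before November = 31 + 28 + 31 + 30 + 31 + 30 + 31 + 31 + 30 + 31 = 304 (2078 is not a leap year); day of year = 304 + 23 = 327
2083-06-21: days before June = 31 + 28 + 31 + 30 + 31 = 151 (2083 is not a leap year); day of year = 151 + 21 = 172
Rest of 2078: 365 - 327 = 38
Full years 2079 (365), 2080 (366), 2081 (365), 2082 (365): 1461
Total = 38 + 1461 + 172 = 1671

1671 days


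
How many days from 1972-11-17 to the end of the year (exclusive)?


Day of year: 322 of 366
Remaining = 366 - 322

44 days


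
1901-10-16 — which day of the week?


Date: October 16, 1901
Anchor: Jan 1, 1901. With p = 1901 - 1 = 1900: (p + p//4 - p//100 + p//400) mod 7 = (1900 + 475 - 19 + 4) mod 7 = 2360 mod 7 = 1 -> Tuesday (Mon=0 ... Sun=6)
Days before October (Jan-Sep): 273; offset = 273 + 16 - 1 = 288
Weekday index = (1 + 288) mod 7 = 2

Day of the week: Wednesday


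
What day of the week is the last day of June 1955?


June 1955 has 30 days
Anchor: Jan 1, 1955. With p = 1955 - 1 = 1954: (p + p//4 - p//100 + p//400) mod 7 = (1954 + 488 - 19 + 4) mod 7 = 2427 mod 7 = 5 -> Saturday (Mon=0 ... Sun=6)
Days before June (Jan-May): 151; June 1 index = (5 + 151) mod 7 = 2 -> Wednesday
Last day offset: 30 - 1 = 29 days
Weekday index = (2 + 29) mod 7 = 3

Thursday, June 30


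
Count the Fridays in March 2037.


March 2037 has 31 days
Anchor: Jan 1, 2037. With p = 2037 - 1 = 2036: (p + p//4 - p//100 + p//400) mod 7 = (2036 + 509 - 20 + 5) mod 7 = 2530 mod 7 = 3 -> Thursday (Mon=0 ... Sun=6)
Days before March (Jan-Feb): 59; March 1 index = (3 + 59) mod 7 = 6 -> Sunday
First Friday is March 6
Fridays: 6, 13, 20, 27

4 Fridays


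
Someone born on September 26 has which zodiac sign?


Date: September 26
Conventional tropical zodiac dates: Libra from September 23 onward; Scorpio starts October 23
September 26 falls within the Libra range

Libra


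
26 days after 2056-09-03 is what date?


Start: 2056-09-03, add 26 days
September 2056 has 30 days; 3 + 26 = 29 stays within September

Result: 2056-09-29


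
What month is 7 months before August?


August is month 8
8 - 7 = 1

January


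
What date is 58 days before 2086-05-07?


Start: 2086-05-07, subtract 58 days
Back 7 days from May 7 reaches April 30, 2086 -> 51 left
April 2086 has 30 days -> back to March 31, 2086 -> 21 left
March 2086: 31 - 21 = 10 -> lands on March 10

Result: 2086-03-10


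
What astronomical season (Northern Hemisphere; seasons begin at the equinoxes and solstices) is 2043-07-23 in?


Date: July 23
Astronomical Summer (approx.; exact equinox/solstice day varies by year): June 21 to September 21
July 23 falls within the Summer window

Summer


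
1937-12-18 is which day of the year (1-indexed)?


Date: December 18, 1937
Days in months 1 through 11: 334
Plus 18 days in December

Day of year: 352


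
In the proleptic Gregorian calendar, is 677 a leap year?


Gregorian leap year rule: divisible by 4, but not by 100, unless also by 400.
677 is not divisible by 4 -> not a leap year

No


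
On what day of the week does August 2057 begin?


Target: August 1, 2057
Anchor: Jan 1, 2057. With p = 2057 - 1 = 2056: (p + p//4 - p//100 + p//400) mod 7 = (2056 + 514 - 20 + 5) mod 7 = 2555 mod 7 = 0 -> Monday (Mon=0 ... Sun=6)
Days before August (Jan-Jul): 212 days
Weekday index = (0 + 212) mod 7 = 2

Wednesday


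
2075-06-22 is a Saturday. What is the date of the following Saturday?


Current: Saturday
Target: Saturday
Days ahead: 7

Next Saturday: 2075-06-29


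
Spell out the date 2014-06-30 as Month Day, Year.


ISO 2014-06-30 parses as year=2014, month=06, day=30
Month 6 -> June

June 30, 2014


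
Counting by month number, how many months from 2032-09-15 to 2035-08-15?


From September 2032 to August 2035
3 years * 12 = 36 months, minus 1 month = 35

35 months


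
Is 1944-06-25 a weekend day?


Anchor: Jan 1, 1944. With p = 1944 - 1 = 1943: (p + p//4 - p//100 + p//400) mod 7 = (1943 + 485 - 19 + 4) mod 7 = 2413 mod 7 = 5 -> Saturday (Mon=0 ... Sun=6)
Day of year: 177; offset = 176
Weekday index = (5 + 176) mod 7 = 6 -> Sunday
Weekend days: Saturday, Sunday

Yes


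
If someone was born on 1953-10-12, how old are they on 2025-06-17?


Birth: 1953-10-12
Reference: 2025-06-17
Year difference: 2025 - 1953 = 72
Birthday not yet reached in 2025, subtract 1

71 years old


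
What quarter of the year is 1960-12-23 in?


Month: December (month 12)
Q1: Jan-Mar, Q2: Apr-Jun, Q3: Jul-Sep, Q4: Oct-Dec

Q4


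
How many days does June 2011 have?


June 2011

30 days


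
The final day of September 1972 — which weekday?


September 1972 has 30 days
Anchor: Jan 1, 1972. With p = 1972 - 1 = 1971: (p + p//4 - p//100 + p//400) mod 7 = (1971 + 492 - 19 + 4) mod 7 = 2448 mod 7 = 5 -> Saturday (Mon=0 ... Sun=6)
Days before September (Jan-Aug): 244; September 1 index = (5 + 244) mod 7 = 4 -> Friday
Last day offset: 30 - 1 = 29 days
Weekday index = (4 + 29) mod 7 = 5

Saturday, September 30
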